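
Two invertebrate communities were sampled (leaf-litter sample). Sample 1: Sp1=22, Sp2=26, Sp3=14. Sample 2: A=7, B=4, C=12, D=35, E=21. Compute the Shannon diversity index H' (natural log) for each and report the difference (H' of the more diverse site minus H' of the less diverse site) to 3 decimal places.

0.297

Sample 1: N=62, proportions 0.35484, 0.41935, 0.22581, giving H' = 1.06810 (working shown to 5 dp, full precision carried).
Sample 2: N=79, proportions 0.08861, 0.05063, 0.1519, 0.44304, 0.26582, giving H' = 1.36492.
Difference = |1.06810 − 1.36492| = 0.29682, i.e. 0.297 to 3 decimal places.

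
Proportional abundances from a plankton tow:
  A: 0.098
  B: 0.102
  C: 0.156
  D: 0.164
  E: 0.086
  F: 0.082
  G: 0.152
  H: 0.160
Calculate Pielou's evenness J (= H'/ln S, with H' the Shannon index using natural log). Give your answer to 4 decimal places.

0.9822

H' = −Σ pᵢ ln pᵢ = −((-0.227633) + (-0.232844) + (-0.289832) + (-0.296494) + (-0.210993) + (-0.205085) + (-0.286349) + (-0.293213)) = 2.042443 (working shown to 6 dp, full precision carried).
With S = 8 species, ln S = 2.079442, so J = 2.042443/2.079442 = 0.982208, i.e. 0.9822 to 4 decimal places.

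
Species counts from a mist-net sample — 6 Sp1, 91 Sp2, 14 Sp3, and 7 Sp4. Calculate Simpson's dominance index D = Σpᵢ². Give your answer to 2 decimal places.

Total N = 6+91+14+7 = 118, so the proportions are 0.0508, 0.7712, 0.1186, 0.0593 (working shown to 4 dp, full precision carried).
D = 0.0508² + 0.7712² + 0.1186² + 0.0593² = 0.0026 + 0.5947 + 0.0141 + 0.0035 = 0.6149.
To 2 decimal places, D = 0.61.

0.61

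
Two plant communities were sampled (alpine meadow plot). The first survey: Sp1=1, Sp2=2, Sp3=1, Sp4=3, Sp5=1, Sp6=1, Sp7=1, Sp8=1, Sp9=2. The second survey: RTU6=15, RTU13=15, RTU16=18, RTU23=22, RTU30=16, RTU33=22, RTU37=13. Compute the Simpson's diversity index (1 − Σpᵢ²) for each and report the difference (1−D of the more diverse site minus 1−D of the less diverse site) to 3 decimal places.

The first survey: N=13, proportions 0.076923, 0.153846, 0.076923, 0.230769, 0.076923, 0.076923, 0.076923, 0.076923, 0.153846, giving 1−D = 0.863905 (working shown to 6 dp, full precision carried).
The second survey: N=121, proportions 0.123967, 0.123967, 0.14876, 0.181818, 0.132231, 0.181818, 0.107438, giving 1−D = 0.851991.
Difference = |0.863905 − 0.851991| = 0.011914, i.e. 0.012 to 3 decimal places.

0.012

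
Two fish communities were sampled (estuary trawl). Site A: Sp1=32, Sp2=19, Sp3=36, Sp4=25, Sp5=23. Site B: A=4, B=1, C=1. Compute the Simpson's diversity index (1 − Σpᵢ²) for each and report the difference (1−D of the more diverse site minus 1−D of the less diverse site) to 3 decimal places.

Site A: N=135, proportions 0.23704, 0.14074, 0.26667, 0.18519, 0.17037, giving 1−D = 0.78957 (working shown to 5 dp, full precision carried).
Site B: N=6, proportions 0.66667, 0.16667, 0.16667, giving 1−D = 0.50000.
Difference = |0.78957 − 0.50000| = 0.28957, i.e. 0.290 to 3 decimal places.

0.290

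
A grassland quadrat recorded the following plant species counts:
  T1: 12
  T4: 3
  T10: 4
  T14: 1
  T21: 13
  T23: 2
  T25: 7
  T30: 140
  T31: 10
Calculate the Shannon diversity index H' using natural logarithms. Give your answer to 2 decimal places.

1.08

Total N = 12+3+4+1+13+2+7+140+10 = 192, so the proportions are 0.0625, 0.0156, 0.0208, 0.0052, 0.0677, 0.0104, 0.0365, 0.7292, 0.0521 (working shown to 4 dp, full precision carried).
Each pᵢ ln pᵢ term: 0.0625×(-2.7726)=-0.1733, 0.0156×(-4.1589)=-0.0650, 0.0208×(-3.8712)=-0.0807, 0.0052×(-5.2575)=-0.0274, 0.0677×(-2.6925)=-0.1823, 0.0104×(-4.5643)=-0.0475, 0.0365×(-3.3116)=-0.1207, 0.7292×(-0.3159)=-0.2303, 0.0521×(-2.9549)=-0.1539.
Sum = -1.0811, so H' = 1.08.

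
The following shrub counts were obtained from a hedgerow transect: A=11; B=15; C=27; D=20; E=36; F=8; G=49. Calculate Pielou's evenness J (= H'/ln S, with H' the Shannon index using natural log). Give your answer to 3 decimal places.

Total N = 11+15+27+20+36+8+49 = 166, so the proportions are 0.06627, 0.09036, 0.16265, 0.12048, 0.21687, 0.04819, 0.29518 (working shown to 5 dp, full precision carried).
H' = −Σ pᵢ ln pᵢ = −((-0.17985) + (-0.21722) + (-0.29540) + (-0.25497) + (-0.33148) + (-0.14615) + (-0.36017)) = 1.78523.
With S = 7 species, ln S = 1.94591, so J = 1.78523/1.94591 = 0.91743, i.e. 0.917 to 3 decimal places.

0.917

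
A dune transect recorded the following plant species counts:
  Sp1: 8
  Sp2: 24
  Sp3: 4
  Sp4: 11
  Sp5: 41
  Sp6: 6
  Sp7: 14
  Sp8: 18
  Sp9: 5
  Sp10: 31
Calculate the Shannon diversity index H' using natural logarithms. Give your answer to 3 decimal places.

Total N = 8+24+4+11+41+6+14+18+5+31 = 162, so the proportions are 0.04938, 0.14815, 0.02469, 0.0679, 0.25309, 0.03704, 0.08642, 0.11111, 0.03086, 0.19136 (working shown to 5 dp, full precision carried).
Each pᵢ ln pᵢ term: 0.04938×(-3.00815)=-0.14855, 0.14815×(-1.90954)=-0.28290, 0.02469×(-3.70130)=-0.09139, 0.0679×(-2.68970)=-0.18263, 0.25309×(-1.37402)=-0.34775, 0.03704×(-3.29584)=-0.12207, 0.08642×(-2.44854)=-0.21160, 0.11111×(-2.19722)=-0.24414, 0.03086×(-3.47816)=-0.10735, 0.19136×(-1.65361)=-0.31643.
Sum = -2.05481, so H' = 2.055.

2.055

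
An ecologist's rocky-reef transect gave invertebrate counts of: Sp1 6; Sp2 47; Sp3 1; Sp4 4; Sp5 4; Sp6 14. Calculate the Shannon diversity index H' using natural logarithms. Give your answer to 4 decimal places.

Total N = 6+47+1+4+4+14 = 76, so the proportions are 0.078947, 0.618421, 0.013158, 0.052632, 0.052632, 0.184211 (working shown to 6 dp, full precision carried).
Each pᵢ ln pᵢ term: 0.078947×(-2.538974)=-0.200445, 0.618421×(-0.480586)=-0.297204, 0.013158×(-4.330733)=-0.056983, 0.052632×(-2.944439)=-0.154970, 0.052632×(-2.944439)=-0.154970, 0.184211×(-1.691676)=-0.311625.
Sum = -1.176198, so H' = 1.1762.

1.1762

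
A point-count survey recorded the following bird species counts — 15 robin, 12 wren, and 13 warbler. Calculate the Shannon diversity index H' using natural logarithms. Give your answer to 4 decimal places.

1.0943

Total N = 15+12+13 = 40, so the proportions are 0.375, 0.3, 0.325 (working shown to 6 dp, full precision carried).
Each pᵢ ln pᵢ term: 0.375×(-0.980829)=-0.367811, 0.3×(-1.203973)=-0.361192, 0.325×(-1.123930)=-0.365277.
Sum = -1.094280, so H' = 1.0943.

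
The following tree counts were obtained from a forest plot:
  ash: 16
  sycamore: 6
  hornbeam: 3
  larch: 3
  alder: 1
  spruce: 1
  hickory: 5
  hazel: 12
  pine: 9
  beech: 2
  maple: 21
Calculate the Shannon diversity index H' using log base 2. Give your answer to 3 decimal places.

Total N = 16+6+3+3+1+1+5+12+9+2+21 = 79, so the proportions are 0.20253, 0.07595, 0.03797, 0.03797, 0.01266, 0.01266, 0.06329, 0.1519, 0.11392, 0.02532, 0.26582 (working shown to 5 dp, full precision carried).
Each pᵢ log₂ pᵢ term: 0.20253×(-2.30378)=-0.46659, 0.07595×(-3.71882)=-0.28244, 0.03797×(-4.71882)=-0.17920, 0.03797×(-4.71882)=-0.17920, 0.01266×(-6.30378)=-0.07979, 0.01266×(-6.30378)=-0.07979, 0.06329×(-3.98185)=-0.25202, 0.1519×(-2.71882)=-0.41299, 0.11392×(-3.13386)=-0.35702, 0.02532×(-5.30378)=-0.13427, 0.26582×(-1.91146)=-0.50811.
Sum = -2.93142, so H' = 2.931.

2.931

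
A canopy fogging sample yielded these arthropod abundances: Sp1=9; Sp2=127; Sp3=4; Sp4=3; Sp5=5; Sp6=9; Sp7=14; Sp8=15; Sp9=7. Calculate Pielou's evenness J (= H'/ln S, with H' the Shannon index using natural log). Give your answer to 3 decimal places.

Total N = 9+127+4+3+5+9+14+15+7 = 193, so the proportions are 0.04663, 0.65803, 0.02073, 0.01554, 0.02591, 0.04663, 0.07254, 0.07772, 0.03627 (working shown to 5 dp, full precision carried).
H' = −Σ pᵢ ln pᵢ = −((-0.14295) + (-0.27539) + (-0.08034) + (-0.06473) + (-0.09464) + (-0.14295) + (-0.19032) + (-0.19855) + (-0.12030)) = 1.31016.
With S = 9 species, ln S = 2.19722, so J = 1.31016/2.19722 = 0.59628, i.e. 0.596 to 3 decimal places.

0.596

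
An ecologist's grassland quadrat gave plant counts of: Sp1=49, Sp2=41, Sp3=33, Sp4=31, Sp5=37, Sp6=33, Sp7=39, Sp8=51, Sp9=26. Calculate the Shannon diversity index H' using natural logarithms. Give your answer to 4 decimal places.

Total N = 49+41+33+31+37+33+39+51+26 = 340, so the proportions are 0.144118, 0.120588, 0.097059, 0.091176, 0.108824, 0.097059, 0.114706, 0.15, 0.076471 (working shown to 6 dp, full precision carried).
Each pᵢ ln pᵢ term: 0.144118×(-1.937125)=-0.279174, 0.120588×(-2.115374)=-0.255089, 0.097059×(-2.332438)=-0.226384, 0.091176×(-2.394958)=-0.218364, 0.108824×(-2.218028)=-0.241374, 0.097059×(-2.332438)=-0.226384, 0.114706×(-2.165384)=-0.248382, 0.15×(-1.897120)=-0.284568, 0.076471×(-2.570849)=-0.196594.
Sum = -2.176313, so H' = 2.1763.

2.1763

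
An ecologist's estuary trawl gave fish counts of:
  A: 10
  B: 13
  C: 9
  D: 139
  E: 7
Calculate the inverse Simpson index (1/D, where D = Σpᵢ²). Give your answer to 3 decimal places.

Total N = 10+13+9+139+7 = 178, so the proportions are 0.05618, 0.073034, 0.050562, 0.780899, 0.039326 (working shown to 6 dp, full precision carried).
D = 0.05618² + 0.073034² + 0.050562² + 0.780899² + 0.039326² = 0.003156 + 0.005334 + 0.002556 + 0.609803 + 0.001547 = 0.622396.
So 1/D = 1.60669, i.e. 1.607 to 3 decimal places.

1.607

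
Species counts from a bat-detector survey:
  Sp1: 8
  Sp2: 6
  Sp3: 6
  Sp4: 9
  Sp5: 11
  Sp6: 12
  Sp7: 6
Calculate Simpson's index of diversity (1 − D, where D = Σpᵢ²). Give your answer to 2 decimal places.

0.85

Total N = 8+6+6+9+11+12+6 = 58, so the proportions are 0.1379, 0.1034, 0.1034, 0.1552, 0.1897, 0.2069, 0.1034 (working shown to 4 dp, full precision carried).
D = 0.1379² + 0.1034² + 0.1034² + 0.1552² + 0.1897² + 0.2069² + 0.1034² = 0.0190 + 0.0107 + 0.0107 + 0.0241 + 0.0360 + 0.0428 + 0.0107 = 0.1540.
So 1 − D = 0.8460, i.e. 0.85 to 2 decimal places.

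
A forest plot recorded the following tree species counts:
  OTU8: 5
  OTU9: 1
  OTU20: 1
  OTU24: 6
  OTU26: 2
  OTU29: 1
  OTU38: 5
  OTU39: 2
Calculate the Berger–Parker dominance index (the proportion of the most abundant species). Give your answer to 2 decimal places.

Total N = 5+1+1+6+2+1+5+2 = 23, so the proportions are 0.2174, 0.0435, 0.0435, 0.2609, 0.087, 0.0435, 0.2174, 0.087 (working shown to 4 dp, full precision carried).
The largest proportion is 0.2609, i.e. d = 0.26 to 2 decimal places.

0.26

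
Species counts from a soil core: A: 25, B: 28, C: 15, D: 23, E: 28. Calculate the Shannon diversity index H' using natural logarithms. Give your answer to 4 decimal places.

Total N = 25+28+15+23+28 = 119, so the proportions are 0.210084, 0.235294, 0.12605, 0.193277, 0.235294 (working shown to 6 dp, full precision carried).
Each pᵢ ln pᵢ term: 0.210084×(-1.560248)=-0.327783, 0.235294×(-1.446919)=-0.340452, 0.12605×(-2.071073)=-0.261060, 0.193277×(-1.643629)=-0.317676, 0.235294×(-1.446919)=-0.340452.
Sum = -1.587422, so H' = 1.5874.

1.5874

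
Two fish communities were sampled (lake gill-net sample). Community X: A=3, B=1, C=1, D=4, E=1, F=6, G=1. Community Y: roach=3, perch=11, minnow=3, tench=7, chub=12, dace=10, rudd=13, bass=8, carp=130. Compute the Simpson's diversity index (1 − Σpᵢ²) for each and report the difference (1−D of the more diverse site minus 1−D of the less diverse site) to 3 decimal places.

0.228

Community X: N=17, proportions 0.17647, 0.05882, 0.05882, 0.23529, 0.05882, 0.35294, 0.05882, giving 1−D = 0.77509 (working shown to 5 dp, full precision carried).
Community Y: N=197, proportions 0.01523, 0.05584, 0.01523, 0.03553, 0.06091, 0.05076, 0.06599, 0.04061, 0.6599, giving 1−D = 0.54740.
Difference = |0.77509 − 0.54740| = 0.22769, i.e. 0.228 to 3 decimal places.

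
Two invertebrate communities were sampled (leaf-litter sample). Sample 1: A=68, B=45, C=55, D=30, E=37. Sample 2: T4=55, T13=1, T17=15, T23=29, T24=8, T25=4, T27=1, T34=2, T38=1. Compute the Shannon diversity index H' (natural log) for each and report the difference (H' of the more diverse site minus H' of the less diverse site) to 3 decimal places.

0.111

Sample 1: N=235, proportions 0.289362, 0.191489, 0.234043, 0.12766, 0.157447, giving H' = 1.569077 (working shown to 6 dp, full precision carried).
Sample 2: N=116, proportions 0.474138, 0.008621, 0.12931, 0.25, 0.068966, 0.034483, 0.008621, 0.017241, 0.008621, giving H' = 1.458395.
Difference = |1.569077 − 1.458395| = 0.110682, i.e. 0.111 to 3 decimal places.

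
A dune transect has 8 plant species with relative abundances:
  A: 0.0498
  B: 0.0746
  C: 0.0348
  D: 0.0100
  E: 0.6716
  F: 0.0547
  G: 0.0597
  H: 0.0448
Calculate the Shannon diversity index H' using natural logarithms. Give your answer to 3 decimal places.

Each pᵢ ln pᵢ term (working shown to 5 dp, full precision carried): 0.0498×(-2.99974)=-0.14939, 0.0746×(-2.59561)=-0.19363, 0.0348×(-3.35814)=-0.11686, 0.01×(-4.60517)=-0.04605, 0.6716×(-0.39809)=-0.26736, 0.0547×(-2.90589)=-0.15895, 0.0597×(-2.81842)=-0.16826, 0.0448×(-3.10555)=-0.13913.
Sum = -1.23963, so H' = 1.240.

1.240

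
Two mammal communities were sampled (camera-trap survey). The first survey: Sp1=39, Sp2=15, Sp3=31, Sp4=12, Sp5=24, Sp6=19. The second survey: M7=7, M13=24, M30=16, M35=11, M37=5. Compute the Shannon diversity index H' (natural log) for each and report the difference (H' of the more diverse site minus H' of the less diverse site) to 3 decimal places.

0.247

The first survey: N=140, proportions 0.27857, 0.10714, 0.22143, 0.08571, 0.17143, 0.13571, giving H' = 1.71314 (working shown to 5 dp, full precision carried).
The second survey: N=63, proportions 0.11111, 0.38095, 0.25397, 0.1746, 0.07937, giving H' = 1.46567.
Difference = |1.71314 − 1.46567| = 0.24747, i.e. 0.247 to 3 decimal places.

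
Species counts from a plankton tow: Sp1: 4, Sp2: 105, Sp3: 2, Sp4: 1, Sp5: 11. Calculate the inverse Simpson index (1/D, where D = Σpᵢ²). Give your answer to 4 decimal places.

Total N = 4+105+2+1+11 = 123, so the proportions are 0.0325203, 0.8536585, 0.0162602, 0.0081301, 0.0894309 (working shown to 7 dp, full precision carried).
D = 0.0325203² + 0.8536585² + 0.0162602² + 0.0081301² + 0.0894309² = 0.0010576 + 0.7287329 + 0.0002644 + 0.0000661 + 0.0079979 = 0.7381188.
So 1/D = 1.354795, i.e. 1.3548 to 4 decimal places.

1.3548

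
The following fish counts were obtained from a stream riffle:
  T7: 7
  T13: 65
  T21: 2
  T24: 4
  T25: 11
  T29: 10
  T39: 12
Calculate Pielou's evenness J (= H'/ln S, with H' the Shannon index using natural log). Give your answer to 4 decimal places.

Total N = 7+65+2+4+11+10+12 = 111, so the proportions are 0.063063, 0.585586, 0.018018, 0.036036, 0.099099, 0.09009, 0.108108 (working shown to 6 dp, full precision carried).
H' = −Σ pᵢ ln pᵢ = −((-0.174282) + (-0.313372) + (-0.072367) + (-0.119756) + (-0.229081) + (-0.216842) + (-0.240500)) = 1.366201.
With S = 7 species, ln S = 1.945910, so J = 1.366201/1.945910 = 0.702088, i.e. 0.7021 to 4 decimal places.

0.7021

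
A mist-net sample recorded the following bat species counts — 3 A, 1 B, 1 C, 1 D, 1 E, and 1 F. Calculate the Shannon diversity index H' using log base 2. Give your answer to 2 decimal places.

Total N = 3+1+1+1+1+1 = 8, so the proportions are 0.375, 0.125, 0.125, 0.125, 0.125, 0.125 (working shown to 4 dp, full precision carried).
Each pᵢ log₂ pᵢ term: 0.375×(-1.4150)=-0.5306, 0.125×(-3.0000)=-0.3750, 0.125×(-3.0000)=-0.3750, 0.125×(-3.0000)=-0.3750, 0.125×(-3.0000)=-0.3750, 0.125×(-3.0000)=-0.3750.
Sum = -2.4056, so H' = 2.41.

2.41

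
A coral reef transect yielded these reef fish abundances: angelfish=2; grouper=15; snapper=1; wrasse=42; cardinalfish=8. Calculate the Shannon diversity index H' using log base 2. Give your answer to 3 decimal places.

Total N = 2+15+1+42+8 = 68, so the proportions are 0.02941, 0.22059, 0.01471, 0.61765, 0.11765 (working shown to 5 dp, full precision carried).
Each pᵢ log₂ pᵢ term: 0.02941×(-5.08746)=-0.14963, 0.22059×(-2.18057)=-0.48101, 0.01471×(-6.08746)=-0.08952, 0.61765×(-0.69515)=-0.42935, 0.11765×(-3.08746)=-0.36323.
Sum = -1.51275, so H' = 1.513.

1.513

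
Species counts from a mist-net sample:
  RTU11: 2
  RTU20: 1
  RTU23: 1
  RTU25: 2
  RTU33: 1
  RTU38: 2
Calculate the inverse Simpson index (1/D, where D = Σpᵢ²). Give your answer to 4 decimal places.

5.4000

Total N = 2+1+1+2+1+2 = 9, so the proportions are 0.22222222, 0.11111111, 0.11111111, 0.22222222, 0.11111111, 0.22222222 (working shown to 8 dp, full precision carried).
D = 0.22222222² + 0.11111111² + 0.11111111² + 0.22222222² + 0.11111111² + 0.22222222² = 0.04938272 + 0.01234568 + 0.01234568 + 0.04938272 + 0.01234568 + 0.04938272 = 0.18518519.
So 1/D = 5.400000, i.e. 5.4000 to 4 decimal places.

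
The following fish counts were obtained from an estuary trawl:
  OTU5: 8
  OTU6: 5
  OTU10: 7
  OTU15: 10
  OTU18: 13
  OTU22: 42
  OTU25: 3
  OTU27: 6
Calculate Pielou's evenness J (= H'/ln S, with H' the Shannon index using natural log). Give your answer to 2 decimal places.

Total N = 8+5+7+10+13+42+3+6 = 94, so the proportions are 0.0851, 0.0532, 0.0745, 0.1064, 0.1383, 0.4468, 0.0319, 0.0638 (working shown to 4 dp, full precision carried).
H' = −Σ pᵢ ln pᵢ = −((-0.2097) + (-0.1561) + (-0.1934) + (-0.2384) + (-0.2736) + (-0.3600) + (-0.1099) + (-0.1756)) = 1.7167.
With S = 8 species, ln S = 2.0794, so J = 1.7167/2.0794 = 0.8255, i.e. 0.83 to 2 decimal places.

0.83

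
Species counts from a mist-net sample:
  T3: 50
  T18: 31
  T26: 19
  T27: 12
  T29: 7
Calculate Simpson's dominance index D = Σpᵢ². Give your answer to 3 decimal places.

Total N = 50+31+19+12+7 = 119, so the proportions are 0.42017, 0.2605, 0.15966, 0.10084, 0.05882 (working shown to 5 dp, full precision carried).
D = 0.42017² + 0.2605² + 0.15966² + 0.10084² + 0.05882² = 0.17654 + 0.06786 + 0.02549 + 0.01017 + 0.00346 = 0.28353.
To 3 decimal places, D = 0.284.

0.284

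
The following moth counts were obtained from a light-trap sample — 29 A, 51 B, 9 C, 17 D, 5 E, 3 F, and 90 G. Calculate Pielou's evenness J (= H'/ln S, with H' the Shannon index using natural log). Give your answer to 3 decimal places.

Total N = 29+51+9+17+5+3+90 = 204, so the proportions are 0.14216, 0.25, 0.04412, 0.08333, 0.02451, 0.01471, 0.44118 (working shown to 5 dp, full precision carried).
H' = −Σ pᵢ ln pᵢ = −((-0.27732) + (-0.34657) + (-0.13769) + (-0.20708) + (-0.09090) + (-0.06205) + (-0.36102)) = 1.48263.
With S = 7 species, ln S = 1.94591, so J = 1.48263/1.94591 = 0.76192, i.e. 0.762 to 3 decimal places.

0.762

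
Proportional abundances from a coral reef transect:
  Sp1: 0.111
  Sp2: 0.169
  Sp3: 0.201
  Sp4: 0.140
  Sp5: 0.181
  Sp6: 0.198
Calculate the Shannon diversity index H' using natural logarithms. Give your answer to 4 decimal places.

Each pᵢ ln pᵢ term (working shown to 6 dp, full precision carried): 0.111×(-2.198225)=-0.244003, 0.169×(-1.777857)=-0.300458, 0.201×(-1.604450)=-0.322495, 0.14×(-1.966113)=-0.275256, 0.181×(-1.709258)=-0.309376, 0.198×(-1.619488)=-0.320659.
Sum = -1.772245, so H' = 1.7722.

1.7722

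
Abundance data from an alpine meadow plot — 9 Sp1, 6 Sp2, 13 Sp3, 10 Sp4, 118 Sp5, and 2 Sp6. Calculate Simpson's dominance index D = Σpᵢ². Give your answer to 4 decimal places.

Total N = 9+6+13+10+118+2 = 158, so the proportions are 0.056962, 0.037975, 0.082278, 0.063291, 0.746835, 0.012658 (working shown to 6 dp, full precision carried).
D = 0.056962² + 0.037975² + 0.082278² + 0.063291² + 0.746835² + 0.012658² = 0.003245 + 0.001442 + 0.006770 + 0.004006 + 0.557763 + 0.000160 = 0.573386.
To 4 decimal places, D = 0.5734.

0.5734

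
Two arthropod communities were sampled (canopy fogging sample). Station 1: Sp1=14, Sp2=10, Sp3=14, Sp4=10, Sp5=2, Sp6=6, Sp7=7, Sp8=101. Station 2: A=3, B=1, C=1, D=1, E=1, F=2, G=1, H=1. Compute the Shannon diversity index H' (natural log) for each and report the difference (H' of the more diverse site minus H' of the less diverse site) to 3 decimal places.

0.603

Station 1: N=164, proportions 0.08537, 0.06098, 0.08537, 0.06098, 0.0122, 0.03659, 0.04268, 0.61585, giving H' = 1.36919 (working shown to 5 dp, full precision carried).
Station 2: N=11, proportions 0.27273, 0.09091, 0.09091, 0.09091, 0.09091, 0.18182, 0.09091, 0.09091, giving H' = 1.97225.
Difference = |1.36919 − 1.97225| = 0.60306, i.e. 0.603 to 3 decimal places.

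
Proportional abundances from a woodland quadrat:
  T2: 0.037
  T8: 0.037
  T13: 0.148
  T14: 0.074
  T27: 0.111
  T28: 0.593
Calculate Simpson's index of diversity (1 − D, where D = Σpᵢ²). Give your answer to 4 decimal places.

0.6059

D = 0.037² + 0.037² + 0.148² + 0.074² + 0.111² + 0.593² = 0.001369 + 0.001369 + 0.021904 + 0.005476 + 0.012321 + 0.351649 = 0.394088 (working shown to 6 dp, full precision carried).
So 1 − D = 0.605912, i.e. 0.6059 to 4 decimal places.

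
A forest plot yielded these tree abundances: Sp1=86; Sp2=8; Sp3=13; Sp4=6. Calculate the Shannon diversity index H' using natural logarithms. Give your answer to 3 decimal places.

Total N = 86+8+13+6 = 113, so the proportions are 0.76106, 0.0708, 0.11504, 0.0531 (working shown to 5 dp, full precision carried).
Each pᵢ ln pᵢ term: 0.76106×(-0.27304)=-0.20780, 0.0708×(-2.64795)=-0.18747, 0.11504×(-2.16244)=-0.24878, 0.0531×(-2.93563)=-0.15587.
Sum = -0.79992, so H' = 0.800.

0.800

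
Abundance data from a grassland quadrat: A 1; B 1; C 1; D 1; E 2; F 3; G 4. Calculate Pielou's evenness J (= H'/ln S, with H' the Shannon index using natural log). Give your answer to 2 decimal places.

0.91

Total N = 1+1+1+1+2+3+4 = 13, so the proportions are 0.0769, 0.0769, 0.0769, 0.0769, 0.1538, 0.2308, 0.3077 (working shown to 4 dp, full precision carried).
H' = −Σ pᵢ ln pᵢ = −((-0.1973) + (-0.1973) + (-0.1973) + (-0.1973) + (-0.2880) + (-0.3384) + (-0.3627)) = 1.7782.
With S = 7 species, ln S = 1.9459, so J = 1.7782/1.9459 = 0.9138, i.e. 0.91 to 2 decimal places.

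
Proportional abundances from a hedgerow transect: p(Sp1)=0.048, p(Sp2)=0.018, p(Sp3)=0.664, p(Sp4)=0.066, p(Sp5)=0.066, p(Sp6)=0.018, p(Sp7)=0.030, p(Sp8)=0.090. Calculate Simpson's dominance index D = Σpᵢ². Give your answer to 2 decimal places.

D = 0.048² + 0.018² + 0.664² + 0.066² + 0.066² + 0.018² + 0.03² + 0.09² = 0.0023 + 0.0003 + 0.4409 + 0.0044 + 0.0044 + 0.0003 + 0.0009 + 0.0081 = 0.4616 (working shown to 4 dp, full precision carried).
To 2 decimal places, D = 0.46.

0.46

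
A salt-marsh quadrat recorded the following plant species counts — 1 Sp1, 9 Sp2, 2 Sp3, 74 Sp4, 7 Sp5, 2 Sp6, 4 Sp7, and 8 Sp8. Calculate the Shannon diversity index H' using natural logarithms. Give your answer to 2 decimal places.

1.15

Total N = 1+9+2+74+7+2+4+8 = 107, so the proportions are 0.0093, 0.0841, 0.0187, 0.6916, 0.0654, 0.0187, 0.0374, 0.0748 (working shown to 4 dp, full precision carried).
Each pᵢ ln pᵢ term: 0.0093×(-4.6728)=-0.0437, 0.0841×(-2.4756)=-0.2082, 0.0187×(-3.9797)=-0.0744, 0.6916×(-0.3688)=-0.2550, 0.0654×(-2.7269)=-0.1784, 0.0187×(-3.9797)=-0.0744, 0.0374×(-3.2865)=-0.1229, 0.0748×(-2.5934)=-0.1939.
Sum = -1.1509, so H' = 1.15.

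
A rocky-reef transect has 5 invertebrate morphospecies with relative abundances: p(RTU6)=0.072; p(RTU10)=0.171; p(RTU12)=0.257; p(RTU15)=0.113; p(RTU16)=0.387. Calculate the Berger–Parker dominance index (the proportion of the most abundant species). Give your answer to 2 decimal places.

0.39

The largest proportion is 0.387, i.e. d = 0.39 to 2 decimal places.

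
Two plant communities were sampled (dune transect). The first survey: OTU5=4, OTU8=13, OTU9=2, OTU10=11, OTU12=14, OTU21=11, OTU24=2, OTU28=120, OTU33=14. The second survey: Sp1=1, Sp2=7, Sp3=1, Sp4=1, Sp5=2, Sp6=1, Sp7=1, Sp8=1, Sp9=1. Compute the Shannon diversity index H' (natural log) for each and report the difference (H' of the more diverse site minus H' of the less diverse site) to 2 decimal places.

0.47

The first survey: N=191, proportions 0.0209, 0.0681, 0.0105, 0.0576, 0.0733, 0.0576, 0.0105, 0.6283, 0.0733, giving H' = 1.3632 (working shown to 4 dp, full precision carried).
The second survey: N=16, proportions 0.0625, 0.4375, 0.0625, 0.0625, 0.125, 0.0625, 0.0625, 0.0625, 0.0625, giving H' = 1.8346.
Difference = |1.3632 − 1.8346| = 0.4714, i.e. 0.47 to 2 decimal places.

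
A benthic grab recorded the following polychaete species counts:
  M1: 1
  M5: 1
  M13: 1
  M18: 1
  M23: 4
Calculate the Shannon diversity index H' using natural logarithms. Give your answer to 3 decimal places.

Total N = 1+1+1+1+4 = 8, so the proportions are 0.125, 0.125, 0.125, 0.125, 0.5 (working shown to 5 dp, full precision carried).
Each pᵢ ln pᵢ term: 0.125×(-2.07944)=-0.25993, 0.125×(-2.07944)=-0.25993, 0.125×(-2.07944)=-0.25993, 0.125×(-2.07944)=-0.25993, 0.5×(-0.69315)=-0.34657.
Sum = -1.38629, so H' = 1.386.

1.386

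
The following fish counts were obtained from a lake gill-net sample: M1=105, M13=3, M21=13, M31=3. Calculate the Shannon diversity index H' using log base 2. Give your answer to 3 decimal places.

Total N = 105+3+13+3 = 124, so the proportions are 0.84677, 0.02419, 0.10484, 0.02419 (working shown to 5 dp, full precision carried).
Each pᵢ log₂ pᵢ term: 0.84677×(-0.23995)=-0.20318, 0.02419×(-5.36923)=-0.12990, 0.10484×(-3.25376)=-0.34112, 0.02419×(-5.36923)=-0.12990.
Sum = -0.80411, so H' = 0.804.

0.804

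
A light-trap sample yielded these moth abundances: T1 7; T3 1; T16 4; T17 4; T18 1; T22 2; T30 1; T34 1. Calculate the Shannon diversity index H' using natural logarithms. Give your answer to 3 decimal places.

1.802

Total N = 7+1+4+4+1+2+1+1 = 21, so the proportions are 0.33333, 0.04762, 0.19048, 0.19048, 0.04762, 0.09524, 0.04762, 0.04762 (working shown to 5 dp, full precision carried).
Each pᵢ ln pᵢ term: 0.33333×(-1.09861)=-0.36620, 0.04762×(-3.04452)=-0.14498, 0.19048×(-1.65823)=-0.31585, 0.19048×(-1.65823)=-0.31585, 0.04762×(-3.04452)=-0.14498, 0.09524×(-2.35138)=-0.22394, 0.04762×(-3.04452)=-0.14498, 0.04762×(-3.04452)=-0.14498.
Sum = -1.80176, so H' = 1.802.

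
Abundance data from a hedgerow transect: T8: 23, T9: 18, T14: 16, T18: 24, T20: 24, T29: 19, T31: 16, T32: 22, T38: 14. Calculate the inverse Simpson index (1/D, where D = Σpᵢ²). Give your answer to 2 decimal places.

8.71

Total N = 23+18+16+24+24+19+16+22+14 = 176, so the proportions are 0.130682, 0.102273, 0.090909, 0.136364, 0.136364, 0.107955, 0.090909, 0.125, 0.079545 (working shown to 6 dp, full precision carried).
D = 0.130682² + 0.102273² + 0.090909² + 0.136364² + 0.136364² + 0.107955² + 0.090909² + 0.125² + 0.079545² = 0.017078 + 0.010460 + 0.008264 + 0.018595 + 0.018595 + 0.011654 + 0.008264 + 0.015625 + 0.006327 = 0.114863.
So 1/D = 8.7060, i.e. 8.71 to 2 decimal places.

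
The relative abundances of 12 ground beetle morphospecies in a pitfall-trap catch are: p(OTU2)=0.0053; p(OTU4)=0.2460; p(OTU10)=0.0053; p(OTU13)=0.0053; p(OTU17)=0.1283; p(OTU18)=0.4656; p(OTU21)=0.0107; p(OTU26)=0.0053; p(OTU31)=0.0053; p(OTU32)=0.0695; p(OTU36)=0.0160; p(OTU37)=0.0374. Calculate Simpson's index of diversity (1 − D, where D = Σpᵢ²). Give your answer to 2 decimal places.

0.70

D = 0.0053² + 0.246² + 0.0053² + 0.0053² + 0.1283² + 0.4656² + 0.0107² + 0.0053² + 0.0053² + 0.0695² + 0.016² + 0.0374² = 0.0000 + 0.0605 + 0.0000 + 0.0000 + 0.0165 + 0.2168 + 0.0001 + 0.0000 + 0.0000 + 0.0048 + 0.0003 + 0.0014 = 0.3005 (working shown to 4 dp, full precision carried).
So 1 − D = 0.6995, i.e. 0.70 to 2 decimal places.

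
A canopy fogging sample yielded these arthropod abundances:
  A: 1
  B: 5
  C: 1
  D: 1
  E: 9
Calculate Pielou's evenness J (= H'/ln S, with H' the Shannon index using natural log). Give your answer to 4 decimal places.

0.7435

Total N = 1+5+1+1+9 = 17, so the proportions are 0.058824, 0.294118, 0.058824, 0.058824, 0.529412 (working shown to 6 dp, full precision carried).
H' = −Σ pᵢ ln pᵢ = −((-0.166660) + (-0.359934) + (-0.166660) + (-0.166660) + (-0.336700)) = 1.196613.
With S = 5 species, ln S = 1.609438, so J = 1.196613/1.609438 = 0.743497, i.e. 0.7435 to 4 decimal places.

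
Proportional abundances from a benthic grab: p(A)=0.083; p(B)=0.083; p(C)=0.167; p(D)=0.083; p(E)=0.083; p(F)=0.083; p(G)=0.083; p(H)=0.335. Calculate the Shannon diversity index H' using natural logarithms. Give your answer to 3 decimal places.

1.905

Each pᵢ ln pᵢ term (working shown to 5 dp, full precision carried): 0.083×(-2.48891)=-0.20658, 0.083×(-2.48891)=-0.20658, 0.167×(-1.78976)=-0.29889, 0.083×(-2.48891)=-0.20658, 0.083×(-2.48891)=-0.20658, 0.083×(-2.48891)=-0.20658, 0.083×(-2.48891)=-0.20658, 0.335×(-1.09362)=-0.36636.
Sum = -1.90473, so H' = 1.905.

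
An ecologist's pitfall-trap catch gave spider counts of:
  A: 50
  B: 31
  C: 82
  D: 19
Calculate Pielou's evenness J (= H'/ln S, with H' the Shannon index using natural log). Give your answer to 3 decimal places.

Total N = 50+31+82+19 = 182, so the proportions are 0.27473, 0.17033, 0.45055, 0.1044 (working shown to 5 dp, full precision carried).
H' = −Σ pᵢ ln pᵢ = −((-0.35494) + (-0.30149) + (-0.35922) + (-0.23589)) = 1.25153.
With S = 4 species, ln S = 1.38629, so J = 1.25153/1.38629 = 0.90279, i.e. 0.903 to 3 decimal places.

0.903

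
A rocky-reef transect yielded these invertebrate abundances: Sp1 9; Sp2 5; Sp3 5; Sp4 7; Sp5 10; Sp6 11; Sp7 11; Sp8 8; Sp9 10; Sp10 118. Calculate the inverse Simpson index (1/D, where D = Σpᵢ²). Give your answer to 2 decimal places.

Total N = 9+5+5+7+10+11+11+8+10+118 = 194, so the proportions are 0.04639, 0.02577, 0.02577, 0.03608, 0.05155, 0.0567, 0.0567, 0.04124, 0.05155, 0.60825 (working shown to 5 dp, full precision carried).
D = 0.04639² + 0.02577² + 0.02577² + 0.03608² + 0.05155² + 0.0567² + 0.0567² + 0.04124² + 0.05155² + 0.60825² = 0.00215 + 0.00066 + 0.00066 + 0.00130 + 0.00266 + 0.00322 + 0.00322 + 0.00170 + 0.00266 + 0.36996 = 0.38819.
So 1/D = 2.5760, i.e. 2.58 to 2 decimal places.

2.58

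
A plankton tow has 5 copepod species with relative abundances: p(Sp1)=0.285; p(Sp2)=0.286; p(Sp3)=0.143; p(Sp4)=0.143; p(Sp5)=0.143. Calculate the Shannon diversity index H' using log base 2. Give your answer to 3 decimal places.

2.236

Each pᵢ log₂ pᵢ term (working shown to 5 dp, full precision carried): 0.285×(-1.81097)=-0.51613, 0.286×(-1.80591)=-0.51649, 0.143×(-2.80591)=-0.40125, 0.143×(-2.80591)=-0.40125, 0.143×(-2.80591)=-0.40125.
Sum = -2.23635, so H' = 2.236.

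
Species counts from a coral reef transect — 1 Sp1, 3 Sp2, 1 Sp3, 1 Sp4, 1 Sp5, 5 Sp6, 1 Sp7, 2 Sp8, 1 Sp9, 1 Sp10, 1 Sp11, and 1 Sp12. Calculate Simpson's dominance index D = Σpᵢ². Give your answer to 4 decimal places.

Total N = 1+3+1+1+1+5+1+2+1+1+1+1 = 19, so the proportions are 0.052632, 0.157895, 0.052632, 0.052632, 0.052632, 0.263158, 0.052632, 0.105263, 0.052632, 0.052632, 0.052632, 0.052632 (working shown to 6 dp, full precision carried).
D = 0.052632² + 0.157895² + 0.052632² + 0.052632² + 0.052632² + 0.263158² + 0.052632² + 0.105263² + 0.052632² + 0.052632² + 0.052632² + 0.052632² = 0.002770 + 0.024931 + 0.002770 + 0.002770 + 0.002770 + 0.069252 + 0.002770 + 0.011080 + 0.002770 + 0.002770 + 0.002770 + 0.002770 = 0.130194.
To 4 decimal places, D = 0.1302.

0.1302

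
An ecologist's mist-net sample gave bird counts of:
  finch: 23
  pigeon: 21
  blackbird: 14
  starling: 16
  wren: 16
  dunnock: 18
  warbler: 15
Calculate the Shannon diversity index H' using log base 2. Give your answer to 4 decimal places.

2.7860

Total N = 23+21+14+16+16+18+15 = 123, so the proportions are 0.186992, 0.170732, 0.113821, 0.130081, 0.130081, 0.146341, 0.121951 (working shown to 6 dp, full precision carried).
Each pᵢ log₂ pᵢ term: 0.186992×(-2.418953)=-0.452324, 0.170732×(-2.550197)=-0.435400, 0.113821×(-3.135160)=-0.356847, 0.130081×(-2.942515)=-0.382766, 0.130081×(-2.942515)=-0.382766, 0.146341×(-2.772590)=-0.405745, 0.121951×(-3.035624)=-0.370198.
Sum = -2.786046, so H' = 2.7860.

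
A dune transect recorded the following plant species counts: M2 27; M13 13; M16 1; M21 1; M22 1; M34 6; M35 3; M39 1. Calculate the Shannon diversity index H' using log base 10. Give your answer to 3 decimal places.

Total N = 27+13+1+1+1+6+3+1 = 53, so the proportions are 0.50943, 0.24528, 0.01887, 0.01887, 0.01887, 0.11321, 0.0566, 0.01887 (working shown to 5 dp, full precision carried).
Each pᵢ log₁₀ pᵢ term: 0.50943×(-0.29291)=-0.14922, 0.24528×(-0.61033)=-0.14970, 0.01887×(-1.72428)=-0.03253, 0.01887×(-1.72428)=-0.03253, 0.01887×(-1.72428)=-0.03253, 0.11321×(-0.94612)=-0.10711, 0.0566×(-1.24715)=-0.07059, 0.01887×(-1.72428)=-0.03253.
Sum = -0.60676, so H' = 0.607.

0.607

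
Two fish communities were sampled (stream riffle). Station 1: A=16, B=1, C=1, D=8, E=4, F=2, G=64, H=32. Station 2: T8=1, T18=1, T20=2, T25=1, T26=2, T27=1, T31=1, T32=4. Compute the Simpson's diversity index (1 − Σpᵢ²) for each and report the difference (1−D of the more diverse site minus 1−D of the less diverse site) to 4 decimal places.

0.1618

Station 1: N=128, proportions 0.125, 0.007812, 0.007812, 0.0625, 0.03125, 0.015625, 0.5, 0.25, giving 1−D = 0.666626 (working shown to 6 dp, full precision carried).
Station 2: N=13, proportions 0.076923, 0.076923, 0.153846, 0.076923, 0.153846, 0.076923, 0.076923, 0.307692, giving 1−D = 0.828402.
Difference = |0.666626 − 0.828402| = 0.161776, i.e. 0.1618 to 4 decimal places.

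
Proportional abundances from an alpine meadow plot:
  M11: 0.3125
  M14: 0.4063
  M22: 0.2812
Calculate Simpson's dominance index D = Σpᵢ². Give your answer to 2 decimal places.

0.34

D = 0.3125² + 0.4063² + 0.2812² = 0.0977 + 0.1651 + 0.0791 = 0.3418 (working shown to 4 dp, full precision carried).
To 2 decimal places, D = 0.34.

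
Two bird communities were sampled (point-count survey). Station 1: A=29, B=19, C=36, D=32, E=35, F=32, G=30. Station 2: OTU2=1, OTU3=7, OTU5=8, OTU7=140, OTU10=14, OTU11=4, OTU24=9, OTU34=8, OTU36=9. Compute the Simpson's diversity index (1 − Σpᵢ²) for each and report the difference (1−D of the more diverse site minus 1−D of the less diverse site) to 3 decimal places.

0.357

Station 1: N=213, proportions 0.13615, 0.0892, 0.16901, 0.15023, 0.16432, 0.15023, 0.14085, giving 1−D = 0.85296 (working shown to 5 dp, full precision carried).
Station 2: N=200, proportions 0.005, 0.035, 0.04, 0.7, 0.07, 0.02, 0.045, 0.04, 0.045, giving 1−D = 0.49620.
Difference = |0.85296 − 0.49620| = 0.35676, i.e. 0.357 to 3 decimal places.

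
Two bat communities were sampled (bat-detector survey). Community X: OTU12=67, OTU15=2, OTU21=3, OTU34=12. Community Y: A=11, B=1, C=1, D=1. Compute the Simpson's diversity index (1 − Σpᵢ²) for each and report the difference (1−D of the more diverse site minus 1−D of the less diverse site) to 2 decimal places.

0.03

Community X: N=84, proportions 0.797619, 0.02381, 0.035714, 0.142857, giving 1−D = 0.341553 (working shown to 6 dp, full precision carried).
Community Y: N=14, proportions 0.785714, 0.071429, 0.071429, 0.071429, giving 1−D = 0.367347.
Difference = |0.341553 − 0.367347| = 0.025794, i.e. 0.03 to 2 decimal places.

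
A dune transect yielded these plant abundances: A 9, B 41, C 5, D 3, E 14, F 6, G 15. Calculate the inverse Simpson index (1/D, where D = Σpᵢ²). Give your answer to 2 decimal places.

Total N = 9+41+5+3+14+6+15 = 93, so the proportions are 0.096774, 0.44086, 0.053763, 0.032258, 0.150538, 0.064516, 0.16129 (working shown to 6 dp, full precision carried).
D = 0.096774² + 0.44086² + 0.053763² + 0.032258² + 0.150538² + 0.064516² + 0.16129² = 0.009365 + 0.194358 + 0.002891 + 0.001041 + 0.022662 + 0.004162 + 0.026015 = 0.260493.
So 1/D = 3.8389, i.e. 3.84 to 2 decimal places.

3.84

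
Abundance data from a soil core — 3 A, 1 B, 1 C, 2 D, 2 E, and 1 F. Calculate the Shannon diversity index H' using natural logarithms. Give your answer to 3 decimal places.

Total N = 3+1+1+2+2+1 = 10, so the proportions are 0.3, 0.1, 0.1, 0.2, 0.2, 0.1 (working shown to 5 dp, full precision carried).
Each pᵢ ln pᵢ term: 0.3×(-1.20397)=-0.36119, 0.1×(-2.30259)=-0.23026, 0.1×(-2.30259)=-0.23026, 0.2×(-1.60944)=-0.32189, 0.2×(-1.60944)=-0.32189, 0.1×(-2.30259)=-0.23026.
Sum = -1.69574, so H' = 1.696.

1.696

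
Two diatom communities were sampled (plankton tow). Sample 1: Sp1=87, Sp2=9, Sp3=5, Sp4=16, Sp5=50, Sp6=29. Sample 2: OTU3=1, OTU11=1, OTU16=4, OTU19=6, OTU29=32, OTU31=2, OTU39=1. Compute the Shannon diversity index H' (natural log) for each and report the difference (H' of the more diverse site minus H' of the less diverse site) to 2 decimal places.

Sample 1: N=196, proportions 0.4439, 0.0459, 0.0255, 0.0816, 0.2551, 0.148, giving H' = 1.4313 (working shown to 4 dp, full precision carried).
Sample 2: N=47, proportions 0.0213, 0.0213, 0.0851, 0.1277, 0.6809, 0.0426, 0.0213, giving H' = 1.1143.
Difference = |1.4313 − 1.1143| = 0.3170, i.e. 0.32 to 2 decimal places.

0.32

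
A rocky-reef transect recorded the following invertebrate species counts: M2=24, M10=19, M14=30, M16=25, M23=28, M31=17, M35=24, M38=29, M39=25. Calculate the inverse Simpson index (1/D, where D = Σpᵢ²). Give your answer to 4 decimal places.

Total N = 24+19+30+25+28+17+24+29+25 = 221, so the proportions are 0.10859729, 0.08597285, 0.13574661, 0.11312217, 0.12669683, 0.07692308, 0.10859729, 0.13122172, 0.11312217 (working shown to 8 dp, full precision carried).
D = 0.10859729² + 0.08597285² + 0.13574661² + 0.11312217² + 0.12669683² + 0.07692308² + 0.10859729² + 0.13122172² + 0.11312217² = 0.01179337 + 0.00739133 + 0.01842714 + 0.01279663 + 0.01605209 + 0.00591716 + 0.01179337 + 0.01721914 + 0.01279663 = 0.11418685.
So 1/D = 8.757576, i.e. 8.7576 to 4 decimal places.

8.7576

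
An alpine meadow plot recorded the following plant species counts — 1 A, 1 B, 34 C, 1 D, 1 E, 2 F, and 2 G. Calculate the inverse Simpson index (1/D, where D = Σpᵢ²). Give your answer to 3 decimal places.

Total N = 1+1+34+1+1+2+2 = 42, so the proportions are 0.02381, 0.02381, 0.809524, 0.02381, 0.02381, 0.047619, 0.047619 (working shown to 6 dp, full precision carried).
D = 0.02381² + 0.02381² + 0.809524² + 0.02381² + 0.02381² + 0.047619² + 0.047619² = 0.000567 + 0.000567 + 0.655329 + 0.000567 + 0.000567 + 0.002268 + 0.002268 = 0.662132.
So 1/D = 1.51027, i.e. 1.510 to 3 decimal places.

1.510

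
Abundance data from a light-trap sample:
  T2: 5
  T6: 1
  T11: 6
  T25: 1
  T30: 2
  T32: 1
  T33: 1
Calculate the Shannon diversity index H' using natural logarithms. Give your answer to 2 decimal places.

Total N = 5+1+6+1+2+1+1 = 17, so the proportions are 0.2941, 0.0588, 0.3529, 0.0588, 0.1176, 0.0588, 0.0588 (working shown to 4 dp, full precision carried).
Each pᵢ ln pᵢ term: 0.2941×(-1.2238)=-0.3599, 0.0588×(-2.8332)=-0.1667, 0.3529×(-1.0415)=-0.3676, 0.0588×(-2.8332)=-0.1667, 0.1176×(-2.1401)=-0.2518, 0.0588×(-2.8332)=-0.1667, 0.0588×(-2.8332)=-0.1667.
Sum = -1.6459, so H' = 1.65.

1.65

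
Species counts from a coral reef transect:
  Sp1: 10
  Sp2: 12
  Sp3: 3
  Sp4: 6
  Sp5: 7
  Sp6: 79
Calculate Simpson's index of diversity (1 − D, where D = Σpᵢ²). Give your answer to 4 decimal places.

Total N = 10+12+3+6+7+79 = 117, so the proportions are 0.08547, 0.102564, 0.025641, 0.051282, 0.059829, 0.675214 (working shown to 6 dp, full precision carried).
D = 0.08547² + 0.102564² + 0.025641² + 0.051282² + 0.059829² + 0.675214² = 0.007305 + 0.010519 + 0.000657 + 0.002630 + 0.003580 + 0.455914 = 0.480605.
So 1 − D = 0.519395, i.e. 0.5194 to 4 decimal places.

0.5194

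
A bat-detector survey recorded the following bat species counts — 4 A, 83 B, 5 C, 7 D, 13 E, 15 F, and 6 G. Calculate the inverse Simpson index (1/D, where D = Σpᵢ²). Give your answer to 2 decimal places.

2.39

Total N = 4+83+5+7+13+15+6 = 133, so the proportions are 0.03008, 0.62406, 0.03759, 0.05263, 0.09774, 0.11278, 0.04511 (working shown to 5 dp, full precision carried).
D = 0.03008² + 0.62406² + 0.03759² + 0.05263² + 0.09774² + 0.11278² + 0.04511² = 0.00090 + 0.38945 + 0.00141 + 0.00277 + 0.00955 + 0.01272 + 0.00204 = 0.41885.
So 1/D = 2.3875, i.e. 2.39 to 2 decimal places.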